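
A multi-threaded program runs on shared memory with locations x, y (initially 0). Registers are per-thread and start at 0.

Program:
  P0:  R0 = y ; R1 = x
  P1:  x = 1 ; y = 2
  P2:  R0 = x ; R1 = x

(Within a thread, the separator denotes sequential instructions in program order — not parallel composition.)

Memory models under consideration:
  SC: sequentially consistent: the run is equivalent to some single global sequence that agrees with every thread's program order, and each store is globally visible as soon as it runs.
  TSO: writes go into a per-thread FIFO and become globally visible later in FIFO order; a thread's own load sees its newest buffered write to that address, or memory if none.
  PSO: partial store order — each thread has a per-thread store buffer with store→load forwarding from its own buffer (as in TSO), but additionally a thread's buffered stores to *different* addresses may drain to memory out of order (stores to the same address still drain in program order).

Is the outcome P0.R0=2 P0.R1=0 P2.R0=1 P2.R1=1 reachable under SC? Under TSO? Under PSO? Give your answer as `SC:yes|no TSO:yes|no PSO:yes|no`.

outcome vector order: (P0.R0,P0.R1,P2.R0,P2.R1)
SC (9): (0,0,0,0) (0,0,0,1) (0,0,1,1) (0,1,0,0) (0,1,0,1) (0,1,1,1) (2,1,0,0) (2,1,0,1) (2,1,1,1)
TSO (9): (0,0,0,0) (0,0,0,1) (0,0,1,1) (0,1,0,0) (0,1,0,1) (0,1,1,1) (2,1,0,0) (2,1,0,1) (2,1,1,1)
PSO (12): (0,0,0,0) (0,0,0,1) (0,0,1,1) (0,1,0,0) (0,1,0,1) (0,1,1,1) (2,0,0,0) (2,0,0,1) (2,0,1,1) (2,1,0,0) (2,1,0,1) (2,1,1,1)
target (2,0,1,1) ∈ {PSO}

SC:no TSO:no PSO:yes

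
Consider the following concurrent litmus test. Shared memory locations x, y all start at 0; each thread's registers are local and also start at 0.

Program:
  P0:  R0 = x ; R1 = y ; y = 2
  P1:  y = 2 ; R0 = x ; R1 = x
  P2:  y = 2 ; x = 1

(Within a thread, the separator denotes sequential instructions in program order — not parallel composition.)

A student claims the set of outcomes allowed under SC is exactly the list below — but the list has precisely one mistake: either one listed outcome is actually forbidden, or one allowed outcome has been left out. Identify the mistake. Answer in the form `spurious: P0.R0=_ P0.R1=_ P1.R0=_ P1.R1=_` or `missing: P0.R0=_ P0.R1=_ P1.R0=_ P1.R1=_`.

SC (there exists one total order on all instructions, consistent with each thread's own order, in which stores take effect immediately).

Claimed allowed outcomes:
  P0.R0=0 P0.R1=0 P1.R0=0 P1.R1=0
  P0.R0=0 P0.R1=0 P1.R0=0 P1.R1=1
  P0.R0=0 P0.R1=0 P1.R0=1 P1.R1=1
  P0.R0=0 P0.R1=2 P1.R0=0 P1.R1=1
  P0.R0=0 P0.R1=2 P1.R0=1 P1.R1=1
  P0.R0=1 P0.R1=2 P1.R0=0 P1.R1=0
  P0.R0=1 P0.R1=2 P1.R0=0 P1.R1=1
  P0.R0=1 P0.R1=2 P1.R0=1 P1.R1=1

missing: P0.R0=0 P0.R1=2 P1.R0=0 P1.R1=0

outcome vector order: (P0.R0,P0.R1,P1.R0,P1.R1)
SC: 9 outcomes — {0/0/0/0, 0/0/0/1, 0/0/1/1, 0/2/0/0, 0/2/0/1, 0/2/1/1, 1/2/0/0, 1/2/0/1, 1/2/1/1}
SC∖claimed = {0/2/0/0}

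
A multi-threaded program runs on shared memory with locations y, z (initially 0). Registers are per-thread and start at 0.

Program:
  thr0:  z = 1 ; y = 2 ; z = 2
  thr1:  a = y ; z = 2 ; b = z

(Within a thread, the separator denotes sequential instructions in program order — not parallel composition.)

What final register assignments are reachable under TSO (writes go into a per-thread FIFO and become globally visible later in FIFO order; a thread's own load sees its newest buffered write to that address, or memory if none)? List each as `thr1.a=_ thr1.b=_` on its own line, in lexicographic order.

outcome vector order: (thr1.a,thr1.b)
|TSO outcomes| = 3

thr1.a=0 thr1.b=1
thr1.a=0 thr1.b=2
thr1.a=2 thr1.b=2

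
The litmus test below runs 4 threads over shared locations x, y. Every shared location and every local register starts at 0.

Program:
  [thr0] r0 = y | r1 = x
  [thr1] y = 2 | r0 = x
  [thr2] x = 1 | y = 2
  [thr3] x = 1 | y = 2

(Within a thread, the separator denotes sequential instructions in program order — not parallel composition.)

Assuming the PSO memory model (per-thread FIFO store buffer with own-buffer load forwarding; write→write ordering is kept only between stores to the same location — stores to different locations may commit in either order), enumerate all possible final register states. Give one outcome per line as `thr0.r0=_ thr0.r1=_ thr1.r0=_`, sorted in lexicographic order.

outcome vector order: (thr0.r0,thr0.r1,thr1.r0)
|PSO outcomes| = 8

thr0.r0=0 thr0.r1=0 thr1.r0=0
thr0.r0=0 thr0.r1=0 thr1.r0=1
thr0.r0=0 thr0.r1=1 thr1.r0=0
thr0.r0=0 thr0.r1=1 thr1.r0=1
thr0.r0=2 thr0.r1=0 thr1.r0=0
thr0.r0=2 thr0.r1=0 thr1.r0=1
thr0.r0=2 thr0.r1=1 thr1.r0=0
thr0.r0=2 thr0.r1=1 thr1.r0=1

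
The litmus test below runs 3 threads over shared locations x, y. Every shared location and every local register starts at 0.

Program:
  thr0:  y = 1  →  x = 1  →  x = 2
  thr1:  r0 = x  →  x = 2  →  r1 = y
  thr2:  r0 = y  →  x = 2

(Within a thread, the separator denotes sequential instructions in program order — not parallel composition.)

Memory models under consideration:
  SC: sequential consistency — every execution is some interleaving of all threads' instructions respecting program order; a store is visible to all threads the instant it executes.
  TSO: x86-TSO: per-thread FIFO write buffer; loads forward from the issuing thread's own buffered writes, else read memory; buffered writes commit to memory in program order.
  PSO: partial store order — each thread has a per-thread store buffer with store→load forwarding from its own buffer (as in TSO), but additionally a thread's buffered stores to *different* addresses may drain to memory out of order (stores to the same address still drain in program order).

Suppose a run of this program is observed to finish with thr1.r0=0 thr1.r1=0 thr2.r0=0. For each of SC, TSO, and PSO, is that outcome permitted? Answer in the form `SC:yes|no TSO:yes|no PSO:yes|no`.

outcome vector order: (thr1.r0,thr1.r1,thr2.r0)
under SC → 0/0/0; 0/0/1; 0/1/0; 0/1/1; 1/1/0; 1/1/1; 2/0/0; 2/1/0; 2/1/1
under TSO → 0/0/0; 0/0/1; 0/1/0; 0/1/1; 1/1/0; 1/1/1; 2/0/0; 2/1/0; 2/1/1
under PSO → 0/0/0; 0/0/1; 0/1/0; 0/1/1; 1/0/0; 1/0/1; 1/1/0; 1/1/1; 2/0/0; 2/0/1; 2/1/0; 2/1/1
target 0/0/0 ∈ {SC,TSO,PSO}

SC:yes TSO:yes PSO:yes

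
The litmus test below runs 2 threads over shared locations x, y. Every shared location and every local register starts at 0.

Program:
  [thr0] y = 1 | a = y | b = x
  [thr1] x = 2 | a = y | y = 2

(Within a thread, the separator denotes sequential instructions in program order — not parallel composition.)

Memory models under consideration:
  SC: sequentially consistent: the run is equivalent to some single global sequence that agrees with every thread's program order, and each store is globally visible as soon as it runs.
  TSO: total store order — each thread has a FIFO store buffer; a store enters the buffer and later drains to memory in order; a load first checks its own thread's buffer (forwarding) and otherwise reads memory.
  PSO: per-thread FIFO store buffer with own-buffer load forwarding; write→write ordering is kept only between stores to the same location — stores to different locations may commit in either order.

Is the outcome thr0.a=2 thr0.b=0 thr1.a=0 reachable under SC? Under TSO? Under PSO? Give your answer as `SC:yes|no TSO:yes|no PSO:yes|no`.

SC:no TSO:no PSO:yes

outcome vector order: (thr0.a,thr0.b,thr1.a)
under SC → <1 0 1>; <1 2 0>; <1 2 1>; <2 2 0>; <2 2 1>
under TSO → <1 0 0>; <1 0 1>; <1 2 0>; <1 2 1>; <2 2 0>; <2 2 1>
under PSO → <1 0 0>; <1 0 1>; <1 2 0>; <1 2 1>; <2 0 0>; <2 0 1>; <2 2 0>; <2 2 1>
target <2 0 0> ∈ {PSO}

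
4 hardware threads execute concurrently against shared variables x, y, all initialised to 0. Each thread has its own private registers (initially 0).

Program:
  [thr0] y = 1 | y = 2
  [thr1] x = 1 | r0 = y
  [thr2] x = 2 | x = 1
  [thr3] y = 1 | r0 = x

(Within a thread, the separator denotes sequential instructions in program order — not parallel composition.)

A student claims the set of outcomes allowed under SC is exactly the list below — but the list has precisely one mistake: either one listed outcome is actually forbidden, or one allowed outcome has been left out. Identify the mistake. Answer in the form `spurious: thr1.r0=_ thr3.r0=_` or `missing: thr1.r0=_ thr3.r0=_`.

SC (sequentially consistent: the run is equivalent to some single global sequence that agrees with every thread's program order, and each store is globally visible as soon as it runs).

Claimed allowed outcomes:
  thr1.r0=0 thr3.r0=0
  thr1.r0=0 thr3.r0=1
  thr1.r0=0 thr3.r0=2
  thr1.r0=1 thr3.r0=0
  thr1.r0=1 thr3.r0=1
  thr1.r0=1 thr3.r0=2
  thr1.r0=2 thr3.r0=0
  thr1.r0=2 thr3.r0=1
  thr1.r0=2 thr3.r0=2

outcome vector order: (thr1.r0,thr3.r0)
[SC] allowed = {<0 1>; <0 2>; <1 0>; <1 1>; <1 2>; <2 0>; <2 1>; <2 2>}
claimed∖SC = {<0 0>}

spurious: thr1.r0=0 thr3.r0=0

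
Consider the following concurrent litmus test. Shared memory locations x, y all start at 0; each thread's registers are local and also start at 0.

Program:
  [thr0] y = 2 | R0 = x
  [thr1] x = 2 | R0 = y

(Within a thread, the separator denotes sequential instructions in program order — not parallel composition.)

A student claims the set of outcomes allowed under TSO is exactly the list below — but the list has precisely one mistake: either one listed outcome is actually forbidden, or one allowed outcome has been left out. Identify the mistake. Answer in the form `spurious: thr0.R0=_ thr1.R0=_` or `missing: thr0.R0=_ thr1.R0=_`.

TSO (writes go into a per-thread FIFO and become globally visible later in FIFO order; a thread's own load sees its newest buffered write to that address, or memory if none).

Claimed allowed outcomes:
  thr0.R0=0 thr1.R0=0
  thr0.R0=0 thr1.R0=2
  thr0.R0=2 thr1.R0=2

outcome vector order: (thr0.R0,thr1.R0)
TSO (4): 00; 02; 20; 22
TSO∖claimed = {20}

missing: thr0.R0=2 thr1.R0=0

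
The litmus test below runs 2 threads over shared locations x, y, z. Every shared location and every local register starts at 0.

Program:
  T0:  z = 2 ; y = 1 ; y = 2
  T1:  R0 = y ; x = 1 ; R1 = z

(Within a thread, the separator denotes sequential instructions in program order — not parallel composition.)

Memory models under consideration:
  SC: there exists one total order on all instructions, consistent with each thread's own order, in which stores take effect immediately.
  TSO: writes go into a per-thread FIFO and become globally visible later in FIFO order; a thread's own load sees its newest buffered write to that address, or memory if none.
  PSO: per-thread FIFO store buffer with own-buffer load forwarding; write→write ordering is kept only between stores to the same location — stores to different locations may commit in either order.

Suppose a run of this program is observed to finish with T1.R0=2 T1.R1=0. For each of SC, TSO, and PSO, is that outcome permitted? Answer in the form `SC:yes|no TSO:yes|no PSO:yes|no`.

SC:no TSO:no PSO:yes

outcome vector order: (T1.R0,T1.R1)
[SC] allowed = {00 02 12 22}
[TSO] allowed = {00 02 12 22}
[PSO] allowed = {00 02 10 12 20 22}
target 20 ∈ {PSO}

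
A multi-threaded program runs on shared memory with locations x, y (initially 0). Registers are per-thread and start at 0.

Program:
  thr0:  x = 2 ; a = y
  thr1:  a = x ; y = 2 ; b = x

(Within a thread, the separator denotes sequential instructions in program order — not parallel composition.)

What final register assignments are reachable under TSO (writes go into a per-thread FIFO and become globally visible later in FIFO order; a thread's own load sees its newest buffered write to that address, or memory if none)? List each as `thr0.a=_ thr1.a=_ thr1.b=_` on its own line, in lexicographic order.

outcome vector order: (thr0.a,thr1.a,thr1.b)
|TSO outcomes| = 6

thr0.a=0 thr1.a=0 thr1.b=0
thr0.a=0 thr1.a=0 thr1.b=2
thr0.a=0 thr1.a=2 thr1.b=2
thr0.a=2 thr1.a=0 thr1.b=0
thr0.a=2 thr1.a=0 thr1.b=2
thr0.a=2 thr1.a=2 thr1.b=2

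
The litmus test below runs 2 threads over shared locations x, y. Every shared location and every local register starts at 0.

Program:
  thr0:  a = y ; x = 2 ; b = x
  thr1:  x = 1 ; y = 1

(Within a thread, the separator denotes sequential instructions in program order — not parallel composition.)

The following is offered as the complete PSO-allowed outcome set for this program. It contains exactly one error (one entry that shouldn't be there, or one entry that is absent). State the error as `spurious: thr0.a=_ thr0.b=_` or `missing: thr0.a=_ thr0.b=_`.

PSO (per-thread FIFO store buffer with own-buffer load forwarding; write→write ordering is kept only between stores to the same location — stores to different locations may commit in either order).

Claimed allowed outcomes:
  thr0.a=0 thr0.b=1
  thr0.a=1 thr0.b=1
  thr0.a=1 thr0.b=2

outcome vector order: (thr0.a,thr0.b)
[PSO] allowed = {<0 1>, <0 2>, <1 1>, <1 2>}
PSO∖claimed = {<0 2>}

missing: thr0.a=0 thr0.b=2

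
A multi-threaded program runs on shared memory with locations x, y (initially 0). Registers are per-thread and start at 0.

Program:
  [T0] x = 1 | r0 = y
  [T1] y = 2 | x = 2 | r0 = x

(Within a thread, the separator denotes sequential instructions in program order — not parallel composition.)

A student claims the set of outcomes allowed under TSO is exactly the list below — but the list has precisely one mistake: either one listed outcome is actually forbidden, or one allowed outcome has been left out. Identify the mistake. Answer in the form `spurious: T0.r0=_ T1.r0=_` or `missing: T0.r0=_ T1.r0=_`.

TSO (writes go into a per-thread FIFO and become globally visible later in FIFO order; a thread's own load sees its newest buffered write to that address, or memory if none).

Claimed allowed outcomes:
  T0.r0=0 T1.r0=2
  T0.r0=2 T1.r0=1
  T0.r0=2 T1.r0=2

missing: T0.r0=0 T1.r0=1

outcome vector order: (T0.r0,T1.r0)
[TSO] allowed = {0/1, 0/2, 2/1, 2/2}
TSO∖claimed = {0/1}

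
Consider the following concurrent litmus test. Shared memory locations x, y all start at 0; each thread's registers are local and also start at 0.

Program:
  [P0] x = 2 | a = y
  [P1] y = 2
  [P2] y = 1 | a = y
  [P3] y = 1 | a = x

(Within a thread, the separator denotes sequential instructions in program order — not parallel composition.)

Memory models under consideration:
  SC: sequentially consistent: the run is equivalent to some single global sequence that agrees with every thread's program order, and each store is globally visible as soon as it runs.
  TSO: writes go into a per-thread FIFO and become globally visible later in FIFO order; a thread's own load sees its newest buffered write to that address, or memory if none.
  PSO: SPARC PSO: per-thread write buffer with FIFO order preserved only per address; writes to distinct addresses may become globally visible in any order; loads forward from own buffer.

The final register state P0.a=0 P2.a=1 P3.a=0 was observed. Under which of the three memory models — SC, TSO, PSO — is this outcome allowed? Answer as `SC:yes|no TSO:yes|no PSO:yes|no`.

outcome vector order: (P0.a,P2.a,P3.a)
[SC] allowed = {<0 1 2> <0 2 2> <1 1 0> <1 1 2> <1 2 0> <1 2 2> <2 1 0> <2 1 2> <2 2 0> <2 2 2>}
[TSO] allowed = {<0 1 0> <0 1 2> <0 2 0> <0 2 2> <1 1 0> <1 1 2> <1 2 0> <1 2 2> <2 1 0> <2 1 2> <2 2 0> <2 2 2>}
[PSO] allowed = {<0 1 0> <0 1 2> <0 2 0> <0 2 2> <1 1 0> <1 1 2> <1 2 0> <1 2 2> <2 1 0> <2 1 2> <2 2 0> <2 2 2>}
target <0 1 0> ∈ {TSO,PSO}

SC:no TSO:yes PSO:yes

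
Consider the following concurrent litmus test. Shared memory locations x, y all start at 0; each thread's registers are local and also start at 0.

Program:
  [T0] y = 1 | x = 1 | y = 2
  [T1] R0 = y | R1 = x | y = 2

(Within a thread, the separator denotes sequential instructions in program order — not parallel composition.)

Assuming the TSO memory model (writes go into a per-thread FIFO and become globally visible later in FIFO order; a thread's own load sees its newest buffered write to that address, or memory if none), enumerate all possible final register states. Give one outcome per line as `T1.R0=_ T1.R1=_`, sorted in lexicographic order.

T1.R0=0 T1.R1=0
T1.R0=0 T1.R1=1
T1.R0=1 T1.R1=0
T1.R0=1 T1.R1=1
T1.R0=2 T1.R1=1

outcome vector order: (T1.R0,T1.R1)
|TSO outcomes| = 5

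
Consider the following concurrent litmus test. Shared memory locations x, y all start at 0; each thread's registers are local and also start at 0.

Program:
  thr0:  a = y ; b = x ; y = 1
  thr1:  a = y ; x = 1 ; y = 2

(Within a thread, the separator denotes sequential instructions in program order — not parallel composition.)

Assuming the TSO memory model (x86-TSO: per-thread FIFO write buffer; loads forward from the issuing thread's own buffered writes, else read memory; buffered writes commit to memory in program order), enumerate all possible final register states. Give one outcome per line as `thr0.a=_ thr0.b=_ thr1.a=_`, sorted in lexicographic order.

outcome vector order: (thr0.a,thr0.b,thr1.a)
|TSO outcomes| = 4

thr0.a=0 thr0.b=0 thr1.a=0
thr0.a=0 thr0.b=0 thr1.a=1
thr0.a=0 thr0.b=1 thr1.a=0
thr0.a=2 thr0.b=1 thr1.a=0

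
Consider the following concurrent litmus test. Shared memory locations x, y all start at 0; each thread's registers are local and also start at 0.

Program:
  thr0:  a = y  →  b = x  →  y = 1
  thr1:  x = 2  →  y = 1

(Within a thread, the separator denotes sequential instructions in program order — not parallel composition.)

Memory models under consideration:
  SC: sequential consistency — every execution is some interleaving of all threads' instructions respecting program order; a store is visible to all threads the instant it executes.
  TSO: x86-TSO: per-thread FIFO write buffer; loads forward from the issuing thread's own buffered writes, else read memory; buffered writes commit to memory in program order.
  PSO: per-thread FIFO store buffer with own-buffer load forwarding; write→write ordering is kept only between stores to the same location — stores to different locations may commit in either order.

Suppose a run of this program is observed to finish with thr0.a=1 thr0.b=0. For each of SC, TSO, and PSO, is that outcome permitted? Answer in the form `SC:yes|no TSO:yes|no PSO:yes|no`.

SC:no TSO:no PSO:yes

outcome vector order: (thr0.a,thr0.b)
[SC] allowed = {00 02 12}
[TSO] allowed = {00 02 12}
[PSO] allowed = {00 02 10 12}
target 10 ∈ {PSO}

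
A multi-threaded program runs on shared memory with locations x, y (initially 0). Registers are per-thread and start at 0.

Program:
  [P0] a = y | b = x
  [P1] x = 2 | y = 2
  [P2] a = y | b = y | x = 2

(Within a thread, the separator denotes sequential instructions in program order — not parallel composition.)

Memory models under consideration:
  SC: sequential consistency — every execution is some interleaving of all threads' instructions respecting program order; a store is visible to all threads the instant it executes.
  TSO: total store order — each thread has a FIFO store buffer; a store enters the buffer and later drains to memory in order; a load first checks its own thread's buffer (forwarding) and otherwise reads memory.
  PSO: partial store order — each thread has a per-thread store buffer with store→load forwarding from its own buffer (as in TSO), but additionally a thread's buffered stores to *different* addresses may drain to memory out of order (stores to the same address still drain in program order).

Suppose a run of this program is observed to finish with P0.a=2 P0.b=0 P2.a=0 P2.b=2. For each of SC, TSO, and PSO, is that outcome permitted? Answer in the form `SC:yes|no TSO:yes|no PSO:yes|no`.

SC:no TSO:no PSO:yes

outcome vector order: (P0.a,P0.b,P2.a,P2.b)
[SC] allowed = {<0 0 0 0>, <0 0 0 2>, <0 0 2 2>, <0 2 0 0>, <0 2 0 2>, <0 2 2 2>, <2 2 0 0>, <2 2 0 2>, <2 2 2 2>}
[TSO] allowed = {<0 0 0 0>, <0 0 0 2>, <0 0 2 2>, <0 2 0 0>, <0 2 0 2>, <0 2 2 2>, <2 2 0 0>, <2 2 0 2>, <2 2 2 2>}
[PSO] allowed = {<0 0 0 0>, <0 0 0 2>, <0 0 2 2>, <0 2 0 0>, <0 2 0 2>, <0 2 2 2>, <2 0 0 0>, <2 0 0 2>, <2 0 2 2>, <2 2 0 0>, <2 2 0 2>, <2 2 2 2>}
target <2 0 0 2> ∈ {PSO}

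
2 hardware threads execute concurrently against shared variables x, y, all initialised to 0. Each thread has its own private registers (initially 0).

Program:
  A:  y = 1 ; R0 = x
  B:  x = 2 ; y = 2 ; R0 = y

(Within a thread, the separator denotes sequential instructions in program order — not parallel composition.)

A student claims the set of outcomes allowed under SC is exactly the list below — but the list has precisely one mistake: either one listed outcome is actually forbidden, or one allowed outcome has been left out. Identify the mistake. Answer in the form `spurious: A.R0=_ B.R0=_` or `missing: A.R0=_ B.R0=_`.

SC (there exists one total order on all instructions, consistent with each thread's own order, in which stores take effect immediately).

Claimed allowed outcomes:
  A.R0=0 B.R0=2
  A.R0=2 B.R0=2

missing: A.R0=2 B.R0=1

outcome vector order: (A.R0,B.R0)
under SC → 0/2 2/1 2/2
SC∖claimed = {2/1}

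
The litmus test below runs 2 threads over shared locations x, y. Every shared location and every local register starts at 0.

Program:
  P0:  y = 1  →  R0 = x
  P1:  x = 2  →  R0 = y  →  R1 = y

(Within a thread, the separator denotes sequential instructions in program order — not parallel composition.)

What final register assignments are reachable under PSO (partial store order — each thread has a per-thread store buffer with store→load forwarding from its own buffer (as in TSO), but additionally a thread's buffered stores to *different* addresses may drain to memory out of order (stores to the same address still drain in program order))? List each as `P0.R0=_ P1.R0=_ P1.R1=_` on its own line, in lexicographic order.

P0.R0=0 P1.R0=0 P1.R1=0
P0.R0=0 P1.R0=0 P1.R1=1
P0.R0=0 P1.R0=1 P1.R1=1
P0.R0=2 P1.R0=0 P1.R1=0
P0.R0=2 P1.R0=0 P1.R1=1
P0.R0=2 P1.R0=1 P1.R1=1

outcome vector order: (P0.R0,P1.R0,P1.R1)
|PSO outcomes| = 6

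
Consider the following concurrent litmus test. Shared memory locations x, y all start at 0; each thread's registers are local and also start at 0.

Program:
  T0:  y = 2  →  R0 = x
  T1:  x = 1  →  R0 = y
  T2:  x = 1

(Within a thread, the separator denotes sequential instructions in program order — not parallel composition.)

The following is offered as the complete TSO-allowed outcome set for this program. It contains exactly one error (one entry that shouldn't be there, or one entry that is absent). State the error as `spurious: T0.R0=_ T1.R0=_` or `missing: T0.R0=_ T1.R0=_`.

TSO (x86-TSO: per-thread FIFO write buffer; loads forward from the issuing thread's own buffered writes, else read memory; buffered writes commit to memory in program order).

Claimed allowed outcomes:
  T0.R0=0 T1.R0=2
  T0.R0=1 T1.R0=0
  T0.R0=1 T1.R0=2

outcome vector order: (T0.R0,T1.R0)
[TSO] allowed = {(0,0), (0,2), (1,0), (1,2)}
TSO∖claimed = {(0,0)}

missing: T0.R0=0 T1.R0=0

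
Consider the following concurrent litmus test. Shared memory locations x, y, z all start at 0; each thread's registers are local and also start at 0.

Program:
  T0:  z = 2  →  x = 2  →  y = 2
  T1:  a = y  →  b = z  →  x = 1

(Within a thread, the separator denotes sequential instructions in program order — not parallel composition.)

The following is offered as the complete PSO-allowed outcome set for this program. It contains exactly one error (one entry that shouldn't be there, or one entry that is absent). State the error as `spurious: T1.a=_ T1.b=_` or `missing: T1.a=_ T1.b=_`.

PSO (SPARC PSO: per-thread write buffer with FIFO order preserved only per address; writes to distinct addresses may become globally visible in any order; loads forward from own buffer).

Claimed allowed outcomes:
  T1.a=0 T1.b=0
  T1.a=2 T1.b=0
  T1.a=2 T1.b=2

missing: T1.a=0 T1.b=2

outcome vector order: (T1.a,T1.b)
under PSO → 0/0, 0/2, 2/0, 2/2
PSO∖claimed = {0/2}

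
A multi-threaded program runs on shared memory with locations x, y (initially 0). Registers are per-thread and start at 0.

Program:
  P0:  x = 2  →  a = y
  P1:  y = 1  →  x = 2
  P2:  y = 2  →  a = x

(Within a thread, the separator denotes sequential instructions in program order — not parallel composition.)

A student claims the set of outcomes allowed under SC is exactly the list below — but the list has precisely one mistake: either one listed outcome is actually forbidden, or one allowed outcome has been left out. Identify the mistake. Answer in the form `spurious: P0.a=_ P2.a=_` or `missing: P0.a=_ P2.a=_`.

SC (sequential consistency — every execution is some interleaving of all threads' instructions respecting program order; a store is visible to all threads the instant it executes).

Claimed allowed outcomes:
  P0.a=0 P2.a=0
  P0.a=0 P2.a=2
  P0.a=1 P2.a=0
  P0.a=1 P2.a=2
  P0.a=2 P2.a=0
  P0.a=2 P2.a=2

spurious: P0.a=0 P2.a=0

outcome vector order: (P0.a,P2.a)
under SC → (0,2); (1,0); (1,2); (2,0); (2,2)
claimed∖SC = {(0,0)}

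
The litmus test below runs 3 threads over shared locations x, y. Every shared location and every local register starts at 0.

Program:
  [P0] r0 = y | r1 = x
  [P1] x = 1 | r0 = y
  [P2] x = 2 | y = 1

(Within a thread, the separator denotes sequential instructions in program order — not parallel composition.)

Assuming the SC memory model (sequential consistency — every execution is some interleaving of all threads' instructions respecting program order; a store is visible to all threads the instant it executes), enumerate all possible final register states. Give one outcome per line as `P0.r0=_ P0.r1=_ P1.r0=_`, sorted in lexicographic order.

P0.r0=0 P0.r1=0 P1.r0=0
P0.r0=0 P0.r1=0 P1.r0=1
P0.r0=0 P0.r1=1 P1.r0=0
P0.r0=0 P0.r1=1 P1.r0=1
P0.r0=0 P0.r1=2 P1.r0=0
P0.r0=0 P0.r1=2 P1.r0=1
P0.r0=1 P0.r1=1 P1.r0=0
P0.r0=1 P0.r1=1 P1.r0=1
P0.r0=1 P0.r1=2 P1.r0=0
P0.r0=1 P0.r1=2 P1.r0=1

outcome vector order: (P0.r0,P0.r1,P1.r0)
|SC outcomes| = 10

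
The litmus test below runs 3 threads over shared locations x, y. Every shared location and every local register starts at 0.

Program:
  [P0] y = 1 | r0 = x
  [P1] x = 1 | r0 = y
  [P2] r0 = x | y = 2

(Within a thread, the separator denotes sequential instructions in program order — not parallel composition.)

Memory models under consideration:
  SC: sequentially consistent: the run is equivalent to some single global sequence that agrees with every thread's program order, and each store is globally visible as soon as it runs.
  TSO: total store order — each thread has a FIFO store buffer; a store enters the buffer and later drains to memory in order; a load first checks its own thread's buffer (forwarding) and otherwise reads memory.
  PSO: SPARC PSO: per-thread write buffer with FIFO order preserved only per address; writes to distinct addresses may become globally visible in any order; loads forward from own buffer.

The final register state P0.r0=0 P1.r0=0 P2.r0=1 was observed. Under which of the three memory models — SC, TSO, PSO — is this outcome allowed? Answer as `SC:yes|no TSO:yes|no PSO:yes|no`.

outcome vector order: (P0.r0,P1.r0,P2.r0)
[SC] allowed = {010; 011; 020; 021; 100; 101; 110; 111; 120; 121}
[TSO] allowed = {000; 001; 010; 011; 020; 021; 100; 101; 110; 111; 120; 121}
[PSO] allowed = {000; 001; 010; 011; 020; 021; 100; 101; 110; 111; 120; 121}
target 001 ∈ {TSO,PSO}

SC:no TSO:yes PSO:yes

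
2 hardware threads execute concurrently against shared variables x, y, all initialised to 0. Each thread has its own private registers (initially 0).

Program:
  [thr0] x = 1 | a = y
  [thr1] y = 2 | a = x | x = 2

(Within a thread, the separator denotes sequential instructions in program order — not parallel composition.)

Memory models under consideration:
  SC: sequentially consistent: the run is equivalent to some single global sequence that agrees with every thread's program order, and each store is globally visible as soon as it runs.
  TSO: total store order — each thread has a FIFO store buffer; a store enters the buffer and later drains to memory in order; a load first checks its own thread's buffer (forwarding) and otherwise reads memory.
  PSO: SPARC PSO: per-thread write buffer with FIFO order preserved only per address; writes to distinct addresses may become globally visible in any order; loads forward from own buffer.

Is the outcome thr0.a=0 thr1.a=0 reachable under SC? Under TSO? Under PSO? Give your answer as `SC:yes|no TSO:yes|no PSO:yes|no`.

outcome vector order: (thr0.a,thr1.a)
SC: 3 outcomes — {<0 1>, <2 0>, <2 1>}
TSO: 4 outcomes — {<0 0>, <0 1>, <2 0>, <2 1>}
PSO: 4 outcomes — {<0 0>, <0 1>, <2 0>, <2 1>}
target <0 0> ∈ {TSO,PSO}

SC:no TSO:yes PSO:yes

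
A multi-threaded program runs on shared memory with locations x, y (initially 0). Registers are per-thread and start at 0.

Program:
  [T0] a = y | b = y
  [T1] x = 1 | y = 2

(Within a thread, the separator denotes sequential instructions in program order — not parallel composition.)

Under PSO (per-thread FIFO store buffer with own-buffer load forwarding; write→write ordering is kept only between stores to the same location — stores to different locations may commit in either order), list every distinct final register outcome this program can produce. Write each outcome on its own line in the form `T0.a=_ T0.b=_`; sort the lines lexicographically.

outcome vector order: (T0.a,T0.b)
|PSO outcomes| = 3

T0.a=0 T0.b=0
T0.a=0 T0.b=2
T0.a=2 T0.b=2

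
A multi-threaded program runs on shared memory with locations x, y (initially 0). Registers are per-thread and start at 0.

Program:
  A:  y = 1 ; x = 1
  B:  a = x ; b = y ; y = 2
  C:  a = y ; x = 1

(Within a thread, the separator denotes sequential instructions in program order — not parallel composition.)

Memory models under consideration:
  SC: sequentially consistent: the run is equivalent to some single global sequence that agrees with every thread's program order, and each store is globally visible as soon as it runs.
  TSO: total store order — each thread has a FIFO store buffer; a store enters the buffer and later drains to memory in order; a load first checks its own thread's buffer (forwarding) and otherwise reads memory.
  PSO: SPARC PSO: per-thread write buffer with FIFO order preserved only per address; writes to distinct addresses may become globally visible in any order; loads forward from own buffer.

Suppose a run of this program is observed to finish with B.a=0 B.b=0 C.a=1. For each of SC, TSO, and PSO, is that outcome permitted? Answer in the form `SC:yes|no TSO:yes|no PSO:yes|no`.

outcome vector order: (B.a,B.b,C.a)
[SC] allowed = {(0,0,0), (0,0,1), (0,0,2), (0,1,0), (0,1,1), (0,1,2), (1,0,0), (1,1,0), (1,1,1), (1,1,2)}
[TSO] allowed = {(0,0,0), (0,0,1), (0,0,2), (0,1,0), (0,1,1), (0,1,2), (1,0,0), (1,1,0), (1,1,1), (1,1,2)}
[PSO] allowed = {(0,0,0), (0,0,1), (0,0,2), (0,1,0), (0,1,1), (0,1,2), (1,0,0), (1,0,1), (1,0,2), (1,1,0), (1,1,1), (1,1,2)}
target (0,0,1) ∈ {SC,TSO,PSO}

SC:yes TSO:yes PSO:yes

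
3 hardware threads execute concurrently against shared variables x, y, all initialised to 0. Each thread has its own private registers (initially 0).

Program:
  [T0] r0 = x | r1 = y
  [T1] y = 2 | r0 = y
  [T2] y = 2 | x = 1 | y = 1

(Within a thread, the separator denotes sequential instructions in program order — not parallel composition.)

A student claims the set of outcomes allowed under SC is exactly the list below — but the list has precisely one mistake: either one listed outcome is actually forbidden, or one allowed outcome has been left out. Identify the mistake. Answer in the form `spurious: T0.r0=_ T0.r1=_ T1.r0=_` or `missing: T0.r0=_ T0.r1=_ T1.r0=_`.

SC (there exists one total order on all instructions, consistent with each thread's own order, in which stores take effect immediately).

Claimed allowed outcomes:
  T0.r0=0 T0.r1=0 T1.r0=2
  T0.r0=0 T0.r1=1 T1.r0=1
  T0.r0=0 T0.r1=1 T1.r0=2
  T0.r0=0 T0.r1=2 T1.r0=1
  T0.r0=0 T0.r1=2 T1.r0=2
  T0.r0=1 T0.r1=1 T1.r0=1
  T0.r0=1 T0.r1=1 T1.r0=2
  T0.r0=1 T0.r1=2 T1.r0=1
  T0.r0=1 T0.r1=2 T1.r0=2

missing: T0.r0=0 T0.r1=0 T1.r0=1

outcome vector order: (T0.r0,T0.r1,T1.r0)
SC: 10 outcomes — {001, 002, 011, 012, 021, 022, 111, 112, 121, 122}
SC∖claimed = {001}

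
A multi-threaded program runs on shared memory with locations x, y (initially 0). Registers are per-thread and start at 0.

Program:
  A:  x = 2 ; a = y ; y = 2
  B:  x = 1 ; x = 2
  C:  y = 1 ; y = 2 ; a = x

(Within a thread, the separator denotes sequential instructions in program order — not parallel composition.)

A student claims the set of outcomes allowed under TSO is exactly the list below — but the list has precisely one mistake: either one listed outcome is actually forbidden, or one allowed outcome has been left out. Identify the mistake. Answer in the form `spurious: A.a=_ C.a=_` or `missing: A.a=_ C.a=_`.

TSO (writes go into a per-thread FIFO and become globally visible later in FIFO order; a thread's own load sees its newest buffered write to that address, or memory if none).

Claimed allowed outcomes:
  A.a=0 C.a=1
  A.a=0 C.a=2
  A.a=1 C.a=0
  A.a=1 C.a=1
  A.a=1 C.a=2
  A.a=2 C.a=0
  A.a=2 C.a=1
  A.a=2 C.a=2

missing: A.a=0 C.a=0

outcome vector order: (A.a,C.a)
TSO (9): 00, 01, 02, 10, 11, 12, 20, 21, 22
TSO∖claimed = {00}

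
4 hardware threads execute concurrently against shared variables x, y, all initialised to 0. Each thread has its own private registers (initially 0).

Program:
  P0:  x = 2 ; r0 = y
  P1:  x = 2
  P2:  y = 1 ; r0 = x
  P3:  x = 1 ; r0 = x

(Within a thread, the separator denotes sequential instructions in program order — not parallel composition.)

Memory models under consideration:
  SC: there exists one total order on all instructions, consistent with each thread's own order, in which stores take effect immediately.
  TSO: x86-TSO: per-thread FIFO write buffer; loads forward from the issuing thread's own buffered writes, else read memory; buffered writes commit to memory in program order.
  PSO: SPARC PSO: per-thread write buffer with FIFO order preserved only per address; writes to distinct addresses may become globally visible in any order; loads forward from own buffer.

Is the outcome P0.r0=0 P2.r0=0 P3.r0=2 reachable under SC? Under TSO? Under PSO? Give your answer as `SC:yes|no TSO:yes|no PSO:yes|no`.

SC:no TSO:yes PSO:yes

outcome vector order: (P0.r0,P2.r0,P3.r0)
under SC → <0 1 1> <0 1 2> <0 2 1> <0 2 2> <1 0 1> <1 0 2> <1 1 1> <1 1 2> <1 2 1> <1 2 2>
under TSO → <0 0 1> <0 0 2> <0 1 1> <0 1 2> <0 2 1> <0 2 2> <1 0 1> <1 0 2> <1 1 1> <1 1 2> <1 2 1> <1 2 2>
under PSO → <0 0 1> <0 0 2> <0 1 1> <0 1 2> <0 2 1> <0 2 2> <1 0 1> <1 0 2> <1 1 1> <1 1 2> <1 2 1> <1 2 2>
target <0 0 2> ∈ {TSO,PSO}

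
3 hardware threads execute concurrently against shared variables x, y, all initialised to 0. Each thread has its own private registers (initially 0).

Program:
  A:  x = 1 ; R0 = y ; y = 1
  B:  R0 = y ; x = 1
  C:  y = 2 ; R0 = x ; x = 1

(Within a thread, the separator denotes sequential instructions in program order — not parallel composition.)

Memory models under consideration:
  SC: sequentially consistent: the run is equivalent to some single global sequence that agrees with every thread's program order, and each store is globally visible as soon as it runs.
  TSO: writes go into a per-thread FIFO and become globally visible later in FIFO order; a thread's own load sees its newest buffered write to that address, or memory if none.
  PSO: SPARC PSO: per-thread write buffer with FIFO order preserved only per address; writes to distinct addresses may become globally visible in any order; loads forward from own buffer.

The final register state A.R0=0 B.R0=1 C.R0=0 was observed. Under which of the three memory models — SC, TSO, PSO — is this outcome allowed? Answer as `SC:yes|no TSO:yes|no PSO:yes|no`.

outcome vector order: (A.R0,B.R0,C.R0)
[SC] allowed = {0/0/1, 0/1/1, 0/2/1, 2/0/0, 2/0/1, 2/1/0, 2/1/1, 2/2/0, 2/2/1}
[TSO] allowed = {0/0/0, 0/0/1, 0/1/0, 0/1/1, 0/2/0, 0/2/1, 2/0/0, 2/0/1, 2/1/0, 2/1/1, 2/2/0, 2/2/1}
[PSO] allowed = {0/0/0, 0/0/1, 0/1/0, 0/1/1, 0/2/0, 0/2/1, 2/0/0, 2/0/1, 2/1/0, 2/1/1, 2/2/0, 2/2/1}
target 0/1/0 ∈ {TSO,PSO}

SC:no TSO:yes PSO:yes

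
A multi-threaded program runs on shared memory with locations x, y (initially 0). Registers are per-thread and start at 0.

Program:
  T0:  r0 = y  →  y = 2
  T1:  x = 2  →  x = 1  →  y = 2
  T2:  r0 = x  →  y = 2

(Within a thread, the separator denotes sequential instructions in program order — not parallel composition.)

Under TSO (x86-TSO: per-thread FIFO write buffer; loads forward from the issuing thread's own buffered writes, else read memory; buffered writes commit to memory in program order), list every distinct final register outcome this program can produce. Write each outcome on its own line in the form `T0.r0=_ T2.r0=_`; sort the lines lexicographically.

outcome vector order: (T0.r0,T2.r0)
|TSO outcomes| = 6

T0.r0=0 T2.r0=0
T0.r0=0 T2.r0=1
T0.r0=0 T2.r0=2
T0.r0=2 T2.r0=0
T0.r0=2 T2.r0=1
T0.r0=2 T2.r0=2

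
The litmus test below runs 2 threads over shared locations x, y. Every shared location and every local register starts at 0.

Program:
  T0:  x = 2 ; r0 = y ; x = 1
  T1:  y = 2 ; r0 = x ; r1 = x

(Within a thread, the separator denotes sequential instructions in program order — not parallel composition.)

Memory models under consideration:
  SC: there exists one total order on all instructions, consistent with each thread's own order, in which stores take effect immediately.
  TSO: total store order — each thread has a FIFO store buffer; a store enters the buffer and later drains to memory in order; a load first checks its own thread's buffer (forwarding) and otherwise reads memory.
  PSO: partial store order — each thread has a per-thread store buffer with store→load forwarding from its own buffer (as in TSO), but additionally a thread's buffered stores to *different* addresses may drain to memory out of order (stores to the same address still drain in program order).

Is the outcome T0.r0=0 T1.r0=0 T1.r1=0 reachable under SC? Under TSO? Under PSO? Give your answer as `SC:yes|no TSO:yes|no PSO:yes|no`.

outcome vector order: (T0.r0,T1.r0,T1.r1)
under SC → 0/1/1; 0/2/1; 0/2/2; 2/0/0; 2/0/1; 2/0/2; 2/1/1; 2/2/1; 2/2/2
under TSO → 0/0/0; 0/0/1; 0/0/2; 0/1/1; 0/2/1; 0/2/2; 2/0/0; 2/0/1; 2/0/2; 2/1/1; 2/2/1; 2/2/2
under PSO → 0/0/0; 0/0/1; 0/0/2; 0/1/1; 0/2/1; 0/2/2; 2/0/0; 2/0/1; 2/0/2; 2/1/1; 2/2/1; 2/2/2
target 0/0/0 ∈ {TSO,PSO}

SC:no TSO:yes PSO:yes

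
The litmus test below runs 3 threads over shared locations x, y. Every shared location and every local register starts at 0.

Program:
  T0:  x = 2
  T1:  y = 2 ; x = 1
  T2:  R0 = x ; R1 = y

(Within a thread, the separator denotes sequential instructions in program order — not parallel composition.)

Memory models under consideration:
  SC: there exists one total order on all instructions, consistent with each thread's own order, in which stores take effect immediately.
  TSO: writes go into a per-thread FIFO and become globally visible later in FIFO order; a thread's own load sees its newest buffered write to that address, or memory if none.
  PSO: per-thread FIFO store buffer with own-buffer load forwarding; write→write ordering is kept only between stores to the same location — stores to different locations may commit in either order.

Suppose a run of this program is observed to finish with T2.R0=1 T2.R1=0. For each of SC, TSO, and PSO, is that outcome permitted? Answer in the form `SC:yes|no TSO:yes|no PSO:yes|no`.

SC:no TSO:no PSO:yes

outcome vector order: (T2.R0,T2.R1)
SC: 5 outcomes — {(0,0), (0,2), (1,2), (2,0), (2,2)}
TSO: 5 outcomes — {(0,0), (0,2), (1,2), (2,0), (2,2)}
PSO: 6 outcomes — {(0,0), (0,2), (1,0), (1,2), (2,0), (2,2)}
target (1,0) ∈ {PSO}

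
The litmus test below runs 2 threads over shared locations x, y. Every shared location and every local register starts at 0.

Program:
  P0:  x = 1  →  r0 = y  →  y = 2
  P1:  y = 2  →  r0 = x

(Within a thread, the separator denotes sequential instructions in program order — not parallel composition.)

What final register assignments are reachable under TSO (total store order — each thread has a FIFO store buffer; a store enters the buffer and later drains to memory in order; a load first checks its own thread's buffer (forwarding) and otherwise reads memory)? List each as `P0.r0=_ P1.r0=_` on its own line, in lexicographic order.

outcome vector order: (P0.r0,P1.r0)
|TSO outcomes| = 4

P0.r0=0 P1.r0=0
P0.r0=0 P1.r0=1
P0.r0=2 P1.r0=0
P0.r0=2 P1.r0=1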